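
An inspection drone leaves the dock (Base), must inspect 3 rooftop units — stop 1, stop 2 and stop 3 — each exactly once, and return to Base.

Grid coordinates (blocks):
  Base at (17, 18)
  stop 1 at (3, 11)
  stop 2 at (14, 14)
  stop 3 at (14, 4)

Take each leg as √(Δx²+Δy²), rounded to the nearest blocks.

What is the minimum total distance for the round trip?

Shortest round trip = 43 blocks.

With 3 stops there are 3!/2 = 3 distinct round trips (a route and its reverse cost the same).
Base-stop 1-stop 2-stop 3-Base: 16+11+10+14 = 51
Base-stop 1-stop 3-stop 2-Base: 16+13+10+5 = 44
Base-stop 2-stop 1-stop 3-Base: 5+11+13+14 = 43
The minimum is 43.
One optimal route: Base → stop 2 → stop 1 → stop 3 → Base (or its reverse).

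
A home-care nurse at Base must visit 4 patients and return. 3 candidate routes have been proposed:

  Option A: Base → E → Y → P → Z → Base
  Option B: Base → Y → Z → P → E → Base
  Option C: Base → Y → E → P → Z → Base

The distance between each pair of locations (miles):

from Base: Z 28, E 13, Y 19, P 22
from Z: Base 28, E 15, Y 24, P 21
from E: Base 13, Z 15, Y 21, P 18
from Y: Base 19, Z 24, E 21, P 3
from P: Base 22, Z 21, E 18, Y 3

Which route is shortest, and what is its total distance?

86 miles — Option A is the shortest.

Option A: 13 + 21 + 3 + 21 + 28 = 86
Option B: 19 + 24 + 21 + 18 + 13 = 95
Option C: 19 + 21 + 18 + 21 + 28 = 107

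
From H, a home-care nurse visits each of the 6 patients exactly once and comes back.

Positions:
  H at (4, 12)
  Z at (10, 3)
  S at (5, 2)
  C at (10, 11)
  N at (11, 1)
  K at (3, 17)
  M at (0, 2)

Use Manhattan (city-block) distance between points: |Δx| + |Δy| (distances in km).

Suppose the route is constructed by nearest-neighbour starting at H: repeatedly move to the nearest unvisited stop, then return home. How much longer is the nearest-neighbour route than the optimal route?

Excess over optimum: 2 km.

H: K=6, C=7, S=11, M=14, Z=15, N=18 ⇒ K
K: C=13, S=17, M=18, Z=21, N=24 ⇒ C
C: Z=8, N=11, S=14, M=19 ⇒ Z
Z: N=3, S=6, M=11 ⇒ N
N: S=7, M=12 ⇒ S
S: M=5 ⇒ M
NN route H → K → C → Z → N → S → M → H costs 56.
Optimal: H → C → Z → N → S → M → K → H costs 54 (by enumerating all 360 distinct tours).
Excess = 56 − 54 = 2.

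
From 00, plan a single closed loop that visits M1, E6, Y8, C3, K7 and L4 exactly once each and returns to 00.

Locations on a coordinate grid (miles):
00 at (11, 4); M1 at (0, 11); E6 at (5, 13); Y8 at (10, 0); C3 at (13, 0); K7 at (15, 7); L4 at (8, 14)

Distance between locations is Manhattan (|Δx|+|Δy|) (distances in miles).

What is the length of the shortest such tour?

00 → M1 → E6 → Y8 → C3 → K7 → L4 → 00: 18+7+18+3+9+14+13 = 82
00 → M1 → E6 → Y8 → C3 → L4 → K7 → 00: 18+7+18+3+19+14+7 = 86
00 → M1 → E6 → Y8 → K7 → C3 → L4 → 00: 18+7+18+12+9+19+13 = 96
00 → M1 → E6 → Y8 → K7 → L4 → C3 → 00: 18+7+18+12+14+19+6 = 94
00 → M1 → E6 → Y8 → L4 → C3 → K7 → 00: 18+7+18+16+19+9+7 = 94
00 → M1 → E6 → Y8 → L4 → K7 → C3 → 00: 18+7+18+16+14+9+6 = 88
00 → M1 → E6 → C3 → Y8 → K7 → L4 → 00: 18+7+21+3+12+14+13 = 88
00 → M1 → E6 → C3 → Y8 → L4 → K7 → 00: 18+7+21+3+16+14+7 = 86
… (352 more)
00 → M1 → E6 → L4 → K7 → C3 → Y8 → 00: 18+7+4+14+9+3+5 = 60  ← best
The minimum is 60.
One optimal route: 00 → M1 → E6 → L4 → K7 → C3 → Y8 → 00 (or its reverse).

Minimum total distance: 60 miles.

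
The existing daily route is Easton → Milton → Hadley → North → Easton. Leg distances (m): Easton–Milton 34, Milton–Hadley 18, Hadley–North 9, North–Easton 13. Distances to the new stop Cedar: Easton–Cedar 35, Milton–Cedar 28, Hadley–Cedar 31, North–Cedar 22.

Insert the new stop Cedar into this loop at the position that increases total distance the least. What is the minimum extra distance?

Insertion cost between consecutive stops i–j is d(i,Cedar) + d(Cedar,j) − d(i,j):
  between Easton and Milton: 35 + 28 − 34 = 29
  between Milton and Hadley: 28 + 31 − 18 = 41
  between Hadley and North: 31 + 22 − 9 = 44
  between North and Easton: 22 + 35 − 13 = 44
Cheapest insertion is between Easton and Milton, adding 29.
New total = 74 + 29 = 103.

Minimum extra distance: 29 m, inserting Cedar between Easton and Milton.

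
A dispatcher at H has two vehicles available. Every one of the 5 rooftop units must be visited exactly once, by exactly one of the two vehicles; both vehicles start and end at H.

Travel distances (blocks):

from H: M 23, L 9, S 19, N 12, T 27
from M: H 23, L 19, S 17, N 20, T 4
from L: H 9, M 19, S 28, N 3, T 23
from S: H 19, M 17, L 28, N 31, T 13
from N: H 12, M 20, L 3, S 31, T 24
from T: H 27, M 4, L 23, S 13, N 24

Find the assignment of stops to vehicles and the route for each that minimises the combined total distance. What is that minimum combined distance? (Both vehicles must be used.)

There are 2^4 − 1 = 15 ways to divide the 5 stops into two non-empty groups. For each, the best each vehicle can do is its own shortest tour through its group:
  {M} + {L, S, N, T}: 46 + 68 = 114
  {L} + {M, S, N, T}: 18 + 68 = 86
  {M, L} + {S, N, T}: 51 + 68 = 119
  {S} + {M, L, N, T}: 38 + 63 = 101
  {M, S} + {L, N, T}: 59 + 63 = 122
  {L, S} + {M, N, T}: 56 + 63 = 119
  … (15 splits in total)
  {L, N} + {M, S, T}: 24 + 59 = 83  ← best
Best: vehicle 1 H → L → N → H = 24; vehicle 2 H → M → T → S → H = 59; combined 83.

83 blocks — the smallest possible combined total.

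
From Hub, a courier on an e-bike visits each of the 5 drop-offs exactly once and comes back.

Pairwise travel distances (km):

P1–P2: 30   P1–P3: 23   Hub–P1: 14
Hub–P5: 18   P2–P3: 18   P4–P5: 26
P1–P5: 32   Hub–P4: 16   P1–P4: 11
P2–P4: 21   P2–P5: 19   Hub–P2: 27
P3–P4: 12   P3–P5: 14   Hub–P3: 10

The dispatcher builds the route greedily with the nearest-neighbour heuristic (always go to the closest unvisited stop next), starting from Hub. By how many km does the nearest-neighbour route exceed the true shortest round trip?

Hub: P3=10, P1=14, P4=16, P5=18, P2=27 ⇒ P3
P3: P4=12, P5=14, P2=18, P1=23 ⇒ P4
P4: P1=11, P2=21, P5=26 ⇒ P1
P1: P2=30, P5=32 ⇒ P2
P2: P5=19 ⇒ P5
NN route Hub → P3 → P4 → P1 → P2 → P5 → Hub costs 100.
Optimal: Hub → P1 → P4 → P2 → P5 → P3 → Hub costs 89 (by enumerating all 60 distinct tours).
Excess = 100 − 89 = 11.

The nearest-neighbour route is 11 km longer than optimal.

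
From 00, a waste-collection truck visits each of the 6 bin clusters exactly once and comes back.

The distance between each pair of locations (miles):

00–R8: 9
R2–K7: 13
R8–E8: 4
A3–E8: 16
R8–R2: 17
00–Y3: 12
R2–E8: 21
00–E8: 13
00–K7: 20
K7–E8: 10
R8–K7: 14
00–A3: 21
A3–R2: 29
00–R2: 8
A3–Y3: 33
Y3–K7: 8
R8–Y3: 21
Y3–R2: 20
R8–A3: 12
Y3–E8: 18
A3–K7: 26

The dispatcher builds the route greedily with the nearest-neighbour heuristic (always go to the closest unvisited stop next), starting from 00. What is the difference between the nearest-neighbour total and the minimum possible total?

1 miles longer than the optimal tour.

00: R2=8, R8=9, Y3=12, E8=13, K7=20, A3=21 ⇒ R2
R2: K7=13, R8=17, Y3=20, E8=21, A3=29 ⇒ K7
K7: Y3=8, E8=10, R8=14, A3=26 ⇒ Y3
Y3: E8=18, R8=21, A3=33 ⇒ E8
E8: R8=4, A3=16 ⇒ R8
R8: A3=12 ⇒ A3
NN route 00 → R2 → K7 → Y3 → E8 → R8 → A3 → 00 costs 84.
Optimal: 00 → R8 → A3 → E8 → K7 → Y3 → R2 → 00 costs 83 (by enumerating all 360 distinct tours).
Excess = 84 − 83 = 1.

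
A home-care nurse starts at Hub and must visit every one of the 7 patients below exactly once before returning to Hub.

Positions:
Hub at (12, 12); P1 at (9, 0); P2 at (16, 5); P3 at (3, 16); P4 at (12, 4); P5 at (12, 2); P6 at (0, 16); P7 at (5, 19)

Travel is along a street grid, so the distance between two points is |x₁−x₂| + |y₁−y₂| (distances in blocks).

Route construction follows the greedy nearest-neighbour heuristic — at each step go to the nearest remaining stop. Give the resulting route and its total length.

Total distance 76 blocks via the nearest-neighbour route Hub → P4 → P5 → P1 → P2 → P3 → P6 → P7 → Hub.

At Hub the remaining stops are P4 8, P5 10, P2 11, P3 13, P7 14, P1 15, P6 16; go to P4.
At P4 the remaining stops are P5 2, P2 5, P1 7, P3 21, P7 22, P6 24; go to P5.
At P5 the remaining stops are P1 5, P2 7, P3 23, P7 24, P6 26; go to P1.
At P1 the remaining stops are P2 12, P3 22, P7 23, P6 25; go to P2.
At P2 the remaining stops are P3 24, P7 25, P6 27; go to P3.
At P3 the remaining stops are P6 3, P7 5; go to P6.
At P6 the remaining stops are P7 8; go to P7.
Return P7→Hub: 14.
Total = 8 + 2 + 5 + 12 + 24 + 3 + 8 + 14 = 76.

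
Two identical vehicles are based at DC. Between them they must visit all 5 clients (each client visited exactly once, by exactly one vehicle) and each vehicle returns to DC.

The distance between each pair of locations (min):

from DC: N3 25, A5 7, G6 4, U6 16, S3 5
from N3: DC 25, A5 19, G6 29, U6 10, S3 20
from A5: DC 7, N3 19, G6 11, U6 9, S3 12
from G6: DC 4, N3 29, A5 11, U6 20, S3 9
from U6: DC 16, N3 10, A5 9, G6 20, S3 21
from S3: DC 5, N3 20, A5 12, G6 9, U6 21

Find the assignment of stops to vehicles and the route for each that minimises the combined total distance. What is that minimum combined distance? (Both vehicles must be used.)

Minimum combined distance: 59 min.

There are 2^4 − 1 = 15 ways to divide the 5 stops into two non-empty groups. For each, the best each vehicle can do is its own shortest tour through its group:
  {N3} + {A5, G6, U6, S3}: 50 + 50 = 100
  {A5} + {N3, G6, U6, S3}: 14 + 59 = 73
  {N3, A5} + {G6, U6, S3}: 51 + 50 = 101
  {G6} + {N3, A5, U6, S3}: 8 + 51 = 59
  {N3, G6} + {A5, U6, S3}: 58 + 42 = 100
  {A5, G6} + {N3, U6, S3}: 22 + 51 = 73
  … (15 splits in total)
Best: vehicle 1 DC → G6 → DC = 8; vehicle 2 DC → A5 → U6 → N3 → S3 → DC = 51; combined 59.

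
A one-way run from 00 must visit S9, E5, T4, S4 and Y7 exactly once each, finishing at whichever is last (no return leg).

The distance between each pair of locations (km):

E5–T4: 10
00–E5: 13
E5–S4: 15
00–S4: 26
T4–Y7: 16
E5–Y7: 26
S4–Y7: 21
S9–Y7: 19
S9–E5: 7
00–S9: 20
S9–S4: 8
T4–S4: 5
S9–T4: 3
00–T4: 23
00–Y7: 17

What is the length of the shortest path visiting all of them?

There are 5! = 120 possible orderings.
00 → S9 → E5 → T4 → S4 → Y7: 20+7+10+5+21 = 63
00 → S9 → E5 → T4 → Y7 → S4: 20+7+10+16+21 = 74
00 → S9 → E5 → S4 → T4 → Y7: 20+7+15+5+16 = 63
00 → S9 → E5 → S4 → Y7 → T4: 20+7+15+21+16 = 79
00 → S9 → E5 → Y7 → T4 → S4: 20+7+26+16+5 = 74
00 → S9 → E5 → Y7 → S4 → T4: 20+7+26+21+5 = 79
00 → S9 → T4 → E5 → S4 → Y7: 20+3+10+15+21 = 69
00 → S9 → T4 → E5 → Y7 → S4: 20+3+10+26+21 = 80
00 → S9 → T4 → S4 → E5 → Y7: 20+3+5+15+26 = 69
00 → S9 → T4 → S4 → Y7 → E5: 20+3+5+21+26 = 75
00 → S9 → T4 → Y7 → E5 → S4: 20+3+16+26+15 = 80
00 → S9 → T4 → Y7 → S4 → E5: 20+3+16+21+15 = 75
00 → S9 → S4 → E5 → T4 → Y7: 20+8+15+10+16 = 69
00 → S9 → S4 → E5 → Y7 → T4: 20+8+15+26+16 = 85
… (106 more)
00 → E5 → S9 → T4 → S4 → Y7: 13+7+3+5+21 = 49  ← best
The minimum is 49.
One shortest path: 00 → E5 → S9 → T4 → S4 → Y7.

Shortest open route: 49 km.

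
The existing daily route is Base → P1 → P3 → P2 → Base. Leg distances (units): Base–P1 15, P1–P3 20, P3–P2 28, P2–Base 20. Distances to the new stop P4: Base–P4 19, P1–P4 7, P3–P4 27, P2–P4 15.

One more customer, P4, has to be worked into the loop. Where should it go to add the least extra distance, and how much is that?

Insertion cost between consecutive stops i–j is d(i,P4) + d(P4,j) − d(i,j):
  between Base and P1: 19 + 7 − 15 = 11
  between P1 and P3: 7 + 27 − 20 = 14
  between P3 and P2: 27 + 15 − 28 = 14
  between P2 and Base: 15 + 19 − 20 = 14
Cheapest insertion is between Base and P1, adding 11.
New total = 83 + 11 = 94.

+11 — insert P4 between Base and P1.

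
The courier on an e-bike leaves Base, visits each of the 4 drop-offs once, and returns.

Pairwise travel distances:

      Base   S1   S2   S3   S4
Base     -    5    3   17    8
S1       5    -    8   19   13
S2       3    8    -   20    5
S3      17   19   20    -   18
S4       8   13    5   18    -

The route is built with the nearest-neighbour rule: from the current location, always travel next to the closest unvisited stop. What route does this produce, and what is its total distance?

Total distance 57 via the nearest-neighbour route Base → S2 → S4 → S1 → S3 → Base.

At Base the remaining stops are S2 3, S1 5, S4 8, S3 17; go to S2.
At S2 the remaining stops are S4 5, S1 8, S3 20; go to S4.
At S4 the remaining stops are S1 13, S3 18; go to S1.
At S1 the remaining stops are S3 19; go to S3.
Return S3→Base: 17.
Total = 3 + 5 + 13 + 19 + 17 = 57.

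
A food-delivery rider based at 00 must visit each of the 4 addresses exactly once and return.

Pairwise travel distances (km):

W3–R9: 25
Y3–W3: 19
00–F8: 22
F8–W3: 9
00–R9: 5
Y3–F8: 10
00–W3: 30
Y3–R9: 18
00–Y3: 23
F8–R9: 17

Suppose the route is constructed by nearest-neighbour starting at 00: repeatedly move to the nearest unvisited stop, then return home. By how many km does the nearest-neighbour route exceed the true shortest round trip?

00: R9=5, F8=22, Y3=23, W3=30 ⇒ R9
R9: F8=17, Y3=18, W3=25 ⇒ F8
F8: W3=9, Y3=10 ⇒ W3
W3: Y3=19 ⇒ Y3
NN route 00 → R9 → F8 → W3 → Y3 → 00 costs 73.
Optimal: 00 → Y3 → F8 → W3 → R9 → 00 costs 72 (by enumerating all 12 distinct tours).
Excess = 73 − 72 = 1.

1 km longer than the optimal tour.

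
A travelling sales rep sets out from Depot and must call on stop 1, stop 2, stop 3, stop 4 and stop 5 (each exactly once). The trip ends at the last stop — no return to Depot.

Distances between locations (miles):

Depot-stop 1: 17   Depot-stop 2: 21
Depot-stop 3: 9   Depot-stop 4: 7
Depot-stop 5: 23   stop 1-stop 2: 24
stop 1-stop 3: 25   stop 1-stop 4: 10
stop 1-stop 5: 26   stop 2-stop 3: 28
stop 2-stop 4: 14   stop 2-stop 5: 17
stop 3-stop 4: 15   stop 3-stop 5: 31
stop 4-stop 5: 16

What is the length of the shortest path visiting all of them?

There are 5! = 120 possible orderings.
Depot → stop 1 → stop 2 → stop 3 → stop 4 → stop 5: 17+24+28+15+16 = 100
Depot → stop 1 → stop 2 → stop 3 → stop 5 → stop 4: 17+24+28+31+16 = 116
Depot → stop 1 → stop 2 → stop 4 → stop 3 → stop 5: 17+24+14+15+31 = 101
Depot → stop 1 → stop 2 → stop 4 → stop 5 → stop 3: 17+24+14+16+31 = 102
Depot → stop 1 → stop 2 → stop 5 → stop 3 → stop 4: 17+24+17+31+15 = 104
Depot → stop 1 → stop 2 → stop 5 → stop 4 → stop 3: 17+24+17+16+15 = 89
Depot → stop 1 → stop 3 → stop 2 → stop 4 → stop 5: 17+25+28+14+16 = 100
Depot → stop 1 → stop 3 → stop 2 → stop 5 → stop 4: 17+25+28+17+16 = 103
Depot → stop 1 → stop 3 → stop 4 → stop 2 → stop 5: 17+25+15+14+17 = 88
Depot → stop 1 → stop 3 → stop 4 → stop 5 → stop 2: 17+25+15+16+17 = 90
Depot → stop 1 → stop 3 → stop 5 → stop 2 → stop 4: 17+25+31+17+14 = 104
Depot → stop 1 → stop 3 → stop 5 → stop 4 → stop 2: 17+25+31+16+14 = 103
Depot → stop 1 → stop 4 → stop 2 → stop 3 → stop 5: 17+10+14+28+31 = 100
Depot → stop 1 → stop 4 → stop 2 → stop 5 → stop 3: 17+10+14+17+31 = 89
… (106 more)
Depot → stop 3 → stop 1 → stop 4 → stop 2 → stop 5: 9+25+10+14+17 = 75  ← best
The minimum is 75.
One shortest path: Depot → stop 3 → stop 1 → stop 4 → stop 2 → stop 5.

75 miles — the minimum one-way total.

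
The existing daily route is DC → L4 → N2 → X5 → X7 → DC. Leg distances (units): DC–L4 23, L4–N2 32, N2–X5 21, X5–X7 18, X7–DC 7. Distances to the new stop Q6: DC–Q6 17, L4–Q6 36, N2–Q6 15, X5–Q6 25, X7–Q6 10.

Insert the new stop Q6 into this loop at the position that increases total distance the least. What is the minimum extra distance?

+17 — insert Q6 between X5 and X7.

Insertion cost between consecutive stops i–j is d(i,Q6) + d(Q6,j) − d(i,j):
  between DC and L4: 17 + 36 − 23 = 30
  between L4 and N2: 36 + 15 − 32 = 19
  between N2 and X5: 15 + 25 − 21 = 19
  between X5 and X7: 25 + 10 − 18 = 17
  between X7 and DC: 10 + 17 − 7 = 20
Cheapest insertion is between X5 and X7, adding 17.
New total = 101 + 17 = 118.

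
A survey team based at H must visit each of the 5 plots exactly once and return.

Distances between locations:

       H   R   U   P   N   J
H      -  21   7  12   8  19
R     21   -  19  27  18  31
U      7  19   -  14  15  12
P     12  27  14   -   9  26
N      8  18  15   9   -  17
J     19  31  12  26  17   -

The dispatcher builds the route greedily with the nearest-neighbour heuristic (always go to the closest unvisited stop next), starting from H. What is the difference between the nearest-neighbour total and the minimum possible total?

The nearest-neighbour route is 4 longer than optimal.

From H: U=7, N=8, P=12, J=19, R=21 → choose U (7).
From U: J=12, P=14, N=15, R=19 → choose J (12).
From J: N=17, P=26, R=31 → choose N (17).
From N: P=9, R=18 → choose P (9).
From P: R=27 → choose R (27).
NN route H → U → J → N → P → R → H costs 93.
Optimal: H → U → J → R → N → P → H costs 89 (by enumerating all 60 distinct tours).
Excess = 93 − 89 = 4.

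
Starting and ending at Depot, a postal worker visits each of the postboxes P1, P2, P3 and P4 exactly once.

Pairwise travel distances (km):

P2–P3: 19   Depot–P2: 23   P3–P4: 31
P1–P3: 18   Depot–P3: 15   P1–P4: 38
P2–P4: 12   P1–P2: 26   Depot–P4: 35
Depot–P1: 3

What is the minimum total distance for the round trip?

87 km — the shortest possible round trip.

Depot-P1-P2-P3-P4-Depot: 3+26+19+31+35 = 114
Depot-P1-P2-P4-P3-Depot: 3+26+12+31+15 = 87
Depot-P1-P3-P2-P4-Depot: 3+18+19+12+35 = 87
Depot-P1-P3-P4-P2-Depot: 3+18+31+12+23 = 87
Depot-P1-P4-P2-P3-Depot: 3+38+12+19+15 = 87
Depot-P1-P4-P3-P2-Depot: 3+38+31+19+23 = 114
Depot-P2-P1-P3-P4-Depot: 23+26+18+31+35 = 133
Depot-P2-P1-P4-P3-Depot: 23+26+38+31+15 = 133
Depot-P2-P3-P1-P4-Depot: 23+19+18+38+35 = 133
Depot-P2-P4-P1-P3-Depot: 23+12+38+18+15 = 106
Depot-P3-P1-P2-P4-Depot: 15+18+26+12+35 = 106
Depot-P3-P2-P1-P4-Depot: 15+19+26+38+35 = 133
The minimum is 87.
One optimal route: Depot → P1 → P2 → P4 → P3 → Depot (or its reverse).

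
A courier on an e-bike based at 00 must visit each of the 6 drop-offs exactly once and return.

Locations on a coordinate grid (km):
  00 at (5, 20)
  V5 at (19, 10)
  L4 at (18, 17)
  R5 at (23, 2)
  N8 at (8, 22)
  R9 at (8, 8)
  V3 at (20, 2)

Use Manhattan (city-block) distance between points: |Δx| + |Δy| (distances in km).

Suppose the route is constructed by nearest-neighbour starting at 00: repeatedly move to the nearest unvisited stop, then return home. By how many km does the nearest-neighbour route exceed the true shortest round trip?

Excess over optimum: 20 km.

00: N8=5, R9=15, L4=16, V5=24, V3=33, R5=36 ⇒ N8
N8: R9=14, L4=15, V5=23, V3=32, R5=35 ⇒ R9
R9: V5=13, V3=18, L4=19, R5=21 ⇒ V5
V5: L4=8, V3=9, R5=12 ⇒ L4
L4: V3=17, R5=20 ⇒ V3
V3: R5=3 ⇒ R5
NN route 00 → N8 → R9 → V5 → L4 → V3 → R5 → 00 costs 96.
Optimal: 00 → L4 → V5 → R5 → V3 → R9 → N8 → 00 costs 76 (by enumerating all 360 distinct tours).
Excess = 96 − 76 = 20.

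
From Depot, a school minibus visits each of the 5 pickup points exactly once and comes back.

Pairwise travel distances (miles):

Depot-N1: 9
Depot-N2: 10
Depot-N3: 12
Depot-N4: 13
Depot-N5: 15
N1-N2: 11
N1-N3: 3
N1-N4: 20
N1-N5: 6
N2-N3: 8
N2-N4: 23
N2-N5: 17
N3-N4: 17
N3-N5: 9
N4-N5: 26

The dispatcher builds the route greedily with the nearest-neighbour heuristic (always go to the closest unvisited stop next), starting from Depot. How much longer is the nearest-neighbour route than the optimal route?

The nearest-neighbour route is 10 miles longer than optimal.

Depot: N1=9, N2=10, N3=12, N4=13, N5=15 ⇒ N1
N1: N3=3, N5=6, N2=11, N4=20 ⇒ N3
N3: N2=8, N5=9, N4=17 ⇒ N2
N2: N5=17, N4=23 ⇒ N5
N5: N4=26 ⇒ N4
NN route Depot → N1 → N3 → N2 → N5 → N4 → Depot costs 76.
Optimal: Depot → N2 → N1 → N5 → N3 → N4 → Depot costs 66 (by enumerating all 60 distinct tours).
Excess = 76 − 66 = 10.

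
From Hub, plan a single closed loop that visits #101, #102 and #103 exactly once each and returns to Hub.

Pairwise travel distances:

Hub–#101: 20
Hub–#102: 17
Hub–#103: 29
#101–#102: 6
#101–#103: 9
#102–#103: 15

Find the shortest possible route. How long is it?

Minimum total distance: 61.

With 3 stops there are 3!/2 = 3 distinct round trips (a route and its reverse cost the same).
Hub-#101-#102-#103-Hub: 20+6+15+29 = 70
Hub-#101-#103-#102-Hub: 20+9+15+17 = 61
Hub-#102-#101-#103-Hub: 17+6+9+29 = 61
The minimum is 61.
One optimal route: Hub → #101 → #103 → #102 → Hub (or its reverse).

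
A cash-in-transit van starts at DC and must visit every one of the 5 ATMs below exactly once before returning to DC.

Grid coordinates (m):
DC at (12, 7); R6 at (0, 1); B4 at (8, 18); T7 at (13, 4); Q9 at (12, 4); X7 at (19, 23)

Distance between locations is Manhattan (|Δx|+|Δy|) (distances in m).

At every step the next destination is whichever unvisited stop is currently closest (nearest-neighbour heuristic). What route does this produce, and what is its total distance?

84 m along DC → Q9 → T7 → R6 → B4 → X7 → DC.

At DC the remaining stops are Q9 3, T7 4, B4 15, R6 18, X7 23; go to Q9.
At Q9 the remaining stops are T7 1, R6 15, B4 18, X7 26; go to T7.
At T7 the remaining stops are R6 16, B4 19, X7 25; go to R6.
At R6 the remaining stops are B4 25, X7 41; go to B4.
At B4 the remaining stops are X7 16; go to X7.
Return X7→DC: 23.
Total = 3 + 1 + 16 + 25 + 16 + 23 = 84.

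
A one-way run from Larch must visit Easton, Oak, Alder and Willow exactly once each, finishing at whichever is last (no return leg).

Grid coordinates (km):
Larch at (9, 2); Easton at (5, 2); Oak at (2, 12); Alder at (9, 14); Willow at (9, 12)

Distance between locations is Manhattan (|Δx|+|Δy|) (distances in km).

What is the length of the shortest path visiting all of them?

Minimum one-way distance = 26 km.

There are 4! = 24 possible orderings.
Larch - Easton - Oak - Alder - Willow: 4+13+9+2 = 28
Larch - Easton - Oak - Willow - Alder: 4+13+7+2 = 26
Larch - Easton - Alder - Oak - Willow: 4+16+9+7 = 36
Larch - Easton - Alder - Willow - Oak: 4+16+2+7 = 29
Larch - Easton - Willow - Oak - Alder: 4+14+7+9 = 34
Larch - Easton - Willow - Alder - Oak: 4+14+2+9 = 29
Larch - Oak - Easton - Alder - Willow: 17+13+16+2 = 48
Larch - Oak - Easton - Willow - Alder: 17+13+14+2 = 46
Larch - Oak - Alder - Easton - Willow: 17+9+16+14 = 56
Larch - Oak - Alder - Willow - Easton: 17+9+2+14 = 42
Larch - Oak - Willow - Easton - Alder: 17+7+14+16 = 54
Larch - Oak - Willow - Alder - Easton: 17+7+2+16 = 42
Larch - Alder - Easton - Oak - Willow: 12+16+13+7 = 48
Larch - Alder - Easton - Willow - Oak: 12+16+14+7 = 49
… (10 more)
The minimum is 26.
One shortest path: Larch → Easton → Oak → Willow → Alder.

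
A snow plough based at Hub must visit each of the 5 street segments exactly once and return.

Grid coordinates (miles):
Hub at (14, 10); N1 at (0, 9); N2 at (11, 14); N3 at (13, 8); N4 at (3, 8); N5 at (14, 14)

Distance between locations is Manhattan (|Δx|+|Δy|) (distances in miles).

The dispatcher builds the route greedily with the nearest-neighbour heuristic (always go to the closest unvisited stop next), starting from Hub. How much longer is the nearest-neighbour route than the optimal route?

6 miles longer than the optimal tour.

From Hub: N3=3, N5=4, N2=7, N4=13, N1=15 → choose N3 (3).
From N3: N5=7, N2=8, N4=10, N1=14 → choose N5 (7).
From N5: N2=3, N4=17, N1=19 → choose N2 (3).
From N2: N4=14, N1=16 → choose N4 (14).
From N4: N1=4 → choose N1 (4).
NN route Hub → N3 → N5 → N2 → N4 → N1 → Hub costs 46.
Optimal: Hub → N3 → N4 → N1 → N2 → N5 → Hub costs 40 (by enumerating all 60 distinct tours).
Excess = 46 − 40 = 6.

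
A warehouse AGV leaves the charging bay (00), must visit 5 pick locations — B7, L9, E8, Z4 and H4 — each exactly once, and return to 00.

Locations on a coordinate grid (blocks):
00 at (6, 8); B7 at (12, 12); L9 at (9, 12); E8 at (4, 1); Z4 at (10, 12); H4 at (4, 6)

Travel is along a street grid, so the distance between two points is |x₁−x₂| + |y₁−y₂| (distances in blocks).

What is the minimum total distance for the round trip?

00 → B7 → L9 → E8 → Z4 → H4 → 00: 10+3+16+17+12+4 = 62
00 → B7 → L9 → E8 → H4 → Z4 → 00: 10+3+16+5+12+8 = 54
00 → B7 → L9 → Z4 → E8 → H4 → 00: 10+3+1+17+5+4 = 40
00 → B7 → L9 → Z4 → H4 → E8 → 00: 10+3+1+12+5+9 = 40
00 → B7 → L9 → H4 → E8 → Z4 → 00: 10+3+11+5+17+8 = 54
00 → B7 → L9 → H4 → Z4 → E8 → 00: 10+3+11+12+17+9 = 62
00 → B7 → E8 → L9 → Z4 → H4 → 00: 10+19+16+1+12+4 = 62
00 → B7 → E8 → L9 → H4 → Z4 → 00: 10+19+16+11+12+8 = 76
00 → B7 → E8 → Z4 → L9 → H4 → 00: 10+19+17+1+11+4 = 62
00 → B7 → E8 → Z4 → H4 → L9 → 00: 10+19+17+12+11+7 = 76
00 → B7 → E8 → H4 → L9 → Z4 → 00: 10+19+5+11+1+8 = 54
00 → B7 → E8 → H4 → Z4 → L9 → 00: 10+19+5+12+1+7 = 54
00 → B7 → Z4 → L9 → E8 → H4 → 00: 10+2+1+16+5+4 = 38
00 → B7 → Z4 → L9 → H4 → E8 → 00: 10+2+1+11+5+9 = 38
… (46 more)
The minimum is 38.
One optimal route: 00 → B7 → Z4 → L9 → E8 → H4 → 00 (or its reverse).

Minimum total distance: 38 blocks.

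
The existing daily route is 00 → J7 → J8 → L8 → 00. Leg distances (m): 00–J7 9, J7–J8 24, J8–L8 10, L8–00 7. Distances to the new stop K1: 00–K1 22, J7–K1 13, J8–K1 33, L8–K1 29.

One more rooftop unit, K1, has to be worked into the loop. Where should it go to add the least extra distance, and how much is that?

Adding 22 m by placing K1 on the J7–J8 leg.

Insertion cost between consecutive stops i–j is d(i,K1) + d(K1,j) − d(i,j):
  between 00 and J7: 22 + 13 − 9 = 26
  between J7 and J8: 13 + 33 − 24 = 22
  between J8 and L8: 33 + 29 − 10 = 52
  between L8 and 00: 29 + 22 − 7 = 44
Cheapest insertion is between J7 and J8, adding 22.
New total = 50 + 22 = 72.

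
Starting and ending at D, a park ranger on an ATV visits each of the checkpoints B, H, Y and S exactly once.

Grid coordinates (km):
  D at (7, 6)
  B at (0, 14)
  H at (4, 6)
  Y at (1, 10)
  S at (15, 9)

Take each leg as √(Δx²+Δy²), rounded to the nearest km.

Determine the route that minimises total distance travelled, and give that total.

There are 12 distinct closed tours to check (reversals are equivalent).
D - B - H - Y - S - D: 11+9+5+14+9 = 48
D - B - H - S - Y - D: 11+9+11+14+7 = 52
D - B - Y - H - S - D: 11+4+5+11+9 = 40
D - B - Y - S - H - D: 11+4+14+11+3 = 43
D - B - S - H - Y - D: 11+16+11+5+7 = 50
D - B - S - Y - H - D: 11+16+14+5+3 = 49
D - H - B - Y - S - D: 3+9+4+14+9 = 39
D - H - B - S - Y - D: 3+9+16+14+7 = 49
D - H - Y - B - S - D: 3+5+4+16+9 = 37
D - H - S - B - Y - D: 3+11+16+4+7 = 41
D - Y - B - H - S - D: 7+4+9+11+9 = 40
D - Y - H - B - S - D: 7+5+9+16+9 = 46
The minimum is 37.
One optimal route: D → H → Y → B → S → D (or its reverse).

37 km — the shortest possible round trip.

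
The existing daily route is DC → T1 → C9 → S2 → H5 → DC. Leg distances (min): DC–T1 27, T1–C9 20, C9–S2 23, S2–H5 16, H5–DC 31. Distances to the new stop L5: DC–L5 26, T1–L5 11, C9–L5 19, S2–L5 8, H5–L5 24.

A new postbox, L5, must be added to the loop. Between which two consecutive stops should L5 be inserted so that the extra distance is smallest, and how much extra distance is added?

Minimum extra distance: 4 min, inserting L5 between C9 and S2.

Insertion cost between consecutive stops i–j is d(i,L5) + d(L5,j) − d(i,j):
  between DC and T1: 26 + 11 − 27 = 10
  between T1 and C9: 11 + 19 − 20 = 10
  between C9 and S2: 19 + 8 − 23 = 4
  between S2 and H5: 8 + 24 − 16 = 16
  between H5 and DC: 24 + 26 − 31 = 19
Cheapest insertion is between C9 and S2, adding 4.
New total = 117 + 4 = 121.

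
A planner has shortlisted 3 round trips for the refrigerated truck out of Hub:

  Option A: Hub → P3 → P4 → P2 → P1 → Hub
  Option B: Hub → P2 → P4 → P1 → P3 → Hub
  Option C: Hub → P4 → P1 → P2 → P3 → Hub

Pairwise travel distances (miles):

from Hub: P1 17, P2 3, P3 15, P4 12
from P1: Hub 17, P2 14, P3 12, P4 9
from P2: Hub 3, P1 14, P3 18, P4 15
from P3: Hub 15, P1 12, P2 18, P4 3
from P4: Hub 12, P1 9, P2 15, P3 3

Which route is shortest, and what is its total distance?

54 miles — Option B is the shortest.

Option A: 15 + 3 + 15 + 14 + 17 = 64
Option B: 3 + 15 + 9 + 12 + 15 = 54
Option C: 12 + 9 + 14 + 18 + 15 = 68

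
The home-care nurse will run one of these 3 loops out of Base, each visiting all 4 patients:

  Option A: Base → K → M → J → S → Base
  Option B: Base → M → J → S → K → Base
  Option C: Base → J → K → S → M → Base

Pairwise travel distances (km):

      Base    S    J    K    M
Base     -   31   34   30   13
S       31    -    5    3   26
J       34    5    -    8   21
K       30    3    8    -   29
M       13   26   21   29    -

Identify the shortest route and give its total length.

Shortest is Option B, total 72 km.

Option A: 30 + 29 + 21 + 5 + 31 = 116
Option B: 13 + 21 + 5 + 3 + 30 = 72
Option C: 34 + 8 + 3 + 26 + 13 = 84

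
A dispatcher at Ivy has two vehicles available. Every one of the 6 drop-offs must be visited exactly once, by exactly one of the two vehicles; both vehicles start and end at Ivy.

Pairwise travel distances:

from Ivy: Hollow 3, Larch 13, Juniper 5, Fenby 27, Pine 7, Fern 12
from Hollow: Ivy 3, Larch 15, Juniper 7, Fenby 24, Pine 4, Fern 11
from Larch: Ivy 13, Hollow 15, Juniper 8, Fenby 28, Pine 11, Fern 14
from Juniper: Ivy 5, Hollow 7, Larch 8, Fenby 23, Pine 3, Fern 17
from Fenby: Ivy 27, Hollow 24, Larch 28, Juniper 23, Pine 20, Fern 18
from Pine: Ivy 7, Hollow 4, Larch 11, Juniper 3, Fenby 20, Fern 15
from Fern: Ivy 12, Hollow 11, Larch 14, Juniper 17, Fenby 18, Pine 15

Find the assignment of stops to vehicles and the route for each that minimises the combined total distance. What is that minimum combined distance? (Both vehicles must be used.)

Check every non-empty split of the stops between the two vehicles; for each half take its own optimal tour:
  {Hollow} + {Larch, Juniper, Fenby, Pine, Fern}: 6 + 72 = 78
  {Larch} + {Hollow, Juniper, Fenby, Pine, Fern}: 26 + 60 = 86
  {Hollow, Larch} + {Juniper, Fenby, Pine, Fern}: 31 + 58 = 89
  {Juniper} + {Hollow, Larch, Fenby, Pine, Fern}: 10 + 72 = 82
  {Hollow, Juniper} + {Larch, Fenby, Pine, Fern}: 15 + 72 = 87
  {Larch, Juniper} + {Hollow, Fenby, Pine, Fern}: 26 + 57 = 83
  … (31 splits in total)
Best: vehicle 1 Ivy → Hollow → Ivy = 6; vehicle 2 Ivy → Juniper → Larch → Fern → Fenby → Pine → Ivy = 72; combined 78.

78 — the smallest possible combined total.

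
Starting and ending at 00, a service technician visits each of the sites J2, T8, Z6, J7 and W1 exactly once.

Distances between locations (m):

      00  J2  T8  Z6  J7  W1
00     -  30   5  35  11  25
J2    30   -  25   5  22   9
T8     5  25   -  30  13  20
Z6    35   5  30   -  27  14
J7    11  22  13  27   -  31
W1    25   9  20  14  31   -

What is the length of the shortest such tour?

77 m — the shortest possible round trip.

There are 60 distinct closed tours to check (reversals are equivalent).
00 → J2 → T8 → Z6 → J7 → W1 → 00: 30+25+30+27+31+25 = 168
00 → J2 → T8 → Z6 → W1 → J7 → 00: 30+25+30+14+31+11 = 141
00 → J2 → T8 → J7 → Z6 → W1 → 00: 30+25+13+27+14+25 = 134
00 → J2 → T8 → J7 → W1 → Z6 → 00: 30+25+13+31+14+35 = 148
00 → J2 → T8 → W1 → Z6 → J7 → 00: 30+25+20+14+27+11 = 127
00 → J2 → T8 → W1 → J7 → Z6 → 00: 30+25+20+31+27+35 = 168
00 → J2 → Z6 → T8 → J7 → W1 → 00: 30+5+30+13+31+25 = 134
00 → J2 → Z6 → T8 → W1 → J7 → 00: 30+5+30+20+31+11 = 127
00 → J2 → Z6 → J7 → T8 → W1 → 00: 30+5+27+13+20+25 = 120
00 → J2 → Z6 → J7 → W1 → T8 → 00: 30+5+27+31+20+5 = 118
00 → J2 → Z6 → W1 → T8 → J7 → 00: 30+5+14+20+13+11 = 93
00 → J2 → Z6 → W1 → J7 → T8 → 00: 30+5+14+31+13+5 = 98
00 → J2 → J7 → T8 → Z6 → W1 → 00: 30+22+13+30+14+25 = 134
00 → J2 → J7 → T8 → W1 → Z6 → 00: 30+22+13+20+14+35 = 134
… (46 more)
00 → T8 → W1 → J2 → Z6 → J7 → 00: 5+20+9+5+27+11 = 77  ← best
The minimum is 77.
One optimal route: 00 → T8 → W1 → J2 → Z6 → J7 → 00 (or its reverse).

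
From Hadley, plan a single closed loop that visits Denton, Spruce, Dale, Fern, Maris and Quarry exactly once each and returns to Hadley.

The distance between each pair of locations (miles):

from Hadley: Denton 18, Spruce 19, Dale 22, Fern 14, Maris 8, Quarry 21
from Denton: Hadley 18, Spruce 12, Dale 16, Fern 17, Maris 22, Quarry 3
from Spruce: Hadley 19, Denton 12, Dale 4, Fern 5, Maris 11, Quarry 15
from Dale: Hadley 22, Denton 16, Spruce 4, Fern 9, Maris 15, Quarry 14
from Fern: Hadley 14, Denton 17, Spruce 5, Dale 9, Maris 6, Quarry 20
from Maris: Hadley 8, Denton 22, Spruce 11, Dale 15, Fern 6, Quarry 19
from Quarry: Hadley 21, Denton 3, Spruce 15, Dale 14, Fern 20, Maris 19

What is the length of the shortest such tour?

Minimum total distance: 58 miles.

With 6 stops there are 6!/2 = 360 distinct round trips (a route and its reverse cost the same).
Hadley → Denton → Spruce → Dale → Fern → Maris → Quarry → Hadley: 18+12+4+9+6+19+21 = 89
Hadley → Denton → Spruce → Dale → Fern → Quarry → Maris → Hadley: 18+12+4+9+20+19+8 = 90
Hadley → Denton → Spruce → Dale → Maris → Fern → Quarry → Hadley: 18+12+4+15+6+20+21 = 96
Hadley → Denton → Spruce → Dale → Maris → Quarry → Fern → Hadley: 18+12+4+15+19+20+14 = 102
Hadley → Denton → Spruce → Dale → Quarry → Fern → Maris → Hadley: 18+12+4+14+20+6+8 = 82
Hadley → Denton → Spruce → Dale → Quarry → Maris → Fern → Hadley: 18+12+4+14+19+6+14 = 87
Hadley → Denton → Spruce → Fern → Dale → Maris → Quarry → Hadley: 18+12+5+9+15+19+21 = 99
Hadley → Denton → Spruce → Fern → Dale → Quarry → Maris → Hadley: 18+12+5+9+14+19+8 = 85
… (352 more)
Hadley → Denton → Quarry → Dale → Spruce → Fern → Maris → Hadley: 18+3+14+4+5+6+8 = 58  ← best
The minimum is 58.
One optimal route: Hadley → Denton → Quarry → Dale → Spruce → Fern → Maris → Hadley (or its reverse).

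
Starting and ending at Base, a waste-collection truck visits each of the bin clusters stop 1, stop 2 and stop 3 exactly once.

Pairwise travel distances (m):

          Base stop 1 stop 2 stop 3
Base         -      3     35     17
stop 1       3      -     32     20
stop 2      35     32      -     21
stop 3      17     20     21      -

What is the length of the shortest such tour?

There are 3 distinct closed tours to check (reversals are equivalent).
Base-stop 1-stop 2-stop 3-Base: 3+32+21+17 = 73
Base-stop 1-stop 3-stop 2-Base: 3+20+21+35 = 79
Base-stop 2-stop 1-stop 3-Base: 35+32+20+17 = 104
The minimum is 73.
One optimal route: Base → stop 1 → stop 2 → stop 3 → Base (or its reverse).

Shortest round trip = 73 m.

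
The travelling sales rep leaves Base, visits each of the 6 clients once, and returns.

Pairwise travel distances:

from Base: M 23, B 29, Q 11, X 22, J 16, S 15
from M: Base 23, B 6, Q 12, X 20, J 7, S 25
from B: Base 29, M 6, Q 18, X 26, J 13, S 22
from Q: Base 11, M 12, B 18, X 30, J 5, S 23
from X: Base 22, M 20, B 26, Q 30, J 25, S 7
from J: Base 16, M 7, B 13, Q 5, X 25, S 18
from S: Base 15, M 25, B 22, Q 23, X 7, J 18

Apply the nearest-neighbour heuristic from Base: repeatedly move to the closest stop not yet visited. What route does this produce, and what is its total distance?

From Base: distances to unvisited — Q=11, S=15, J=16, X=22, M=23, B=29. Nearest is Q (11).
From Q: distances to unvisited — J=5, M=12, B=18, S=23, X=30. Nearest is J (5).
From J: distances to unvisited — M=7, B=13, S=18, X=25. Nearest is M (7).
From M: distances to unvisited — B=6, X=20, S=25. Nearest is B (6).
From B: distances to unvisited — S=22, X=26. Nearest is S (22).
From S: distances to unvisited — X=7. Nearest is X (7).
Return X→Base: 22.
Total = 11 + 5 + 7 + 6 + 22 + 7 + 22 = 80.

Total distance 80 via the nearest-neighbour route Base → Q → J → M → B → S → X → Base.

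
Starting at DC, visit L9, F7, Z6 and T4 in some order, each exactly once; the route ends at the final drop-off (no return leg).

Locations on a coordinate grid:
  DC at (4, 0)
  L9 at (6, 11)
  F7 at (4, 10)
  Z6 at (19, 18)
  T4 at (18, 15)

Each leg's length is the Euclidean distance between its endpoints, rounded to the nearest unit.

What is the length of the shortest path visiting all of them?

Shortest open route: 28.

There are 4! = 24 possible orderings.
DC→L9→F7→Z6→T4: 11+2+17+3 = 33
DC→L9→F7→T4→Z6: 11+2+15+3 = 31
DC→L9→Z6→F7→T4: 11+15+17+15 = 58
DC→L9→Z6→T4→F7: 11+15+3+15 = 44
DC→L9→T4→F7→Z6: 11+13+15+17 = 56
DC→L9→T4→Z6→F7: 11+13+3+17 = 44
DC→F7→L9→Z6→T4: 10+2+15+3 = 30
DC→F7→L9→T4→Z6: 10+2+13+3 = 28
DC→F7→Z6→L9→T4: 10+17+15+13 = 55
DC→F7→Z6→T4→L9: 10+17+3+13 = 43
DC→F7→T4→L9→Z6: 10+15+13+15 = 53
DC→F7→T4→Z6→L9: 10+15+3+15 = 43
DC→Z6→L9→F7→T4: 23+15+2+15 = 55
DC→Z6→L9→T4→F7: 23+15+13+15 = 66
… (10 more)
The minimum is 28.
One shortest path: DC → F7 → L9 → T4 → Z6.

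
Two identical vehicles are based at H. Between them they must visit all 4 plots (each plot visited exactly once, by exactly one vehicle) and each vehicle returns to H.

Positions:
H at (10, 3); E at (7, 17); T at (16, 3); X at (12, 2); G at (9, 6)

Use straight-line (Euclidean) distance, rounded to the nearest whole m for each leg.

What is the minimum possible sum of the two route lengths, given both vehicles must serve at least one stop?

There are 2^3 − 1 = 7 ways to divide the 4 stops into two non-empty groups. For each, the best each vehicle can do is its own shortest tour through its group:
  {E} + {T, X, G}: 28 + 17 = 45
  {T} + {E, X, G}: 12 + 32 = 44
  {E, T} + {X, G}: 37 + 10 = 47
  {X} + {E, T, G}: 4 + 37 = 41
  {E, X} + {T, G}: 32 + 17 = 49
  {T, X} + {E, G}: 12 + 28 = 40
  … (7 splits in total)
Best: vehicle 1 H → T → X → H = 12; vehicle 2 H → E → G → H = 28; combined 40.

40 m — the smallest possible combined total.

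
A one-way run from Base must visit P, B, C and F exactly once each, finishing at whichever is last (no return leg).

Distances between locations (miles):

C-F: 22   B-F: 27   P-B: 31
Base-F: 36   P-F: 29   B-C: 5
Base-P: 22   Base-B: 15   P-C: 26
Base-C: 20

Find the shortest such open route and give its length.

Shortest open route: 71 miles.

There are 4! = 24 possible orderings.
Base→P→B→C→F: 22+31+5+22 = 80
Base→P→B→F→C: 22+31+27+22 = 102
Base→P→C→B→F: 22+26+5+27 = 80
Base→P→C→F→B: 22+26+22+27 = 97
Base→P→F→B→C: 22+29+27+5 = 83
Base→P→F→C→B: 22+29+22+5 = 78
Base→B→P→C→F: 15+31+26+22 = 94
Base→B→P→F→C: 15+31+29+22 = 97
Base→B→C→P→F: 15+5+26+29 = 75
Base→B→C→F→P: 15+5+22+29 = 71
Base→B→F→P→C: 15+27+29+26 = 97
Base→B→F→C→P: 15+27+22+26 = 90
Base→C→P→B→F: 20+26+31+27 = 104
Base→C→P→F→B: 20+26+29+27 = 102
… (10 more)
The minimum is 71.
One shortest path: Base → B → C → F → P.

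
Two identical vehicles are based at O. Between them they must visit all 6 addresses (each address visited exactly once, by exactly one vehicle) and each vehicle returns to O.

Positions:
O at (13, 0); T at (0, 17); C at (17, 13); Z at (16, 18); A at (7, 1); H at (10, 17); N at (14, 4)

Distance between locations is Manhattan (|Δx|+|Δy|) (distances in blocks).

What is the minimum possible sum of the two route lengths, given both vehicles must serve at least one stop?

There are 2^5 − 1 = 31 ways to divide the 6 stops into two non-empty groups. For each, the best each vehicle can do is its own shortest tour through its group:
  {T} + {C, Z, A, H, N}: 60 + 56 = 116
  {C} + {T, Z, A, H, N}: 34 + 68 = 102
  {T, C} + {Z, A, H, N}: 68 + 54 = 122
  {Z} + {T, C, A, H, N}: 42 + 68 = 110
  {T, Z} + {C, A, H, N}: 68 + 54 = 122
  {C, Z} + {T, A, H, N}: 44 + 62 = 106
  … (31 splits in total)
  {T, C, Z, A, H} + {N}: 70 + 10 = 80  ← best
Best: vehicle 1 O → C → Z → H → T → A → O = 70; vehicle 2 O → N → O = 10; combined 80.

80 blocks — the smallest possible combined total.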